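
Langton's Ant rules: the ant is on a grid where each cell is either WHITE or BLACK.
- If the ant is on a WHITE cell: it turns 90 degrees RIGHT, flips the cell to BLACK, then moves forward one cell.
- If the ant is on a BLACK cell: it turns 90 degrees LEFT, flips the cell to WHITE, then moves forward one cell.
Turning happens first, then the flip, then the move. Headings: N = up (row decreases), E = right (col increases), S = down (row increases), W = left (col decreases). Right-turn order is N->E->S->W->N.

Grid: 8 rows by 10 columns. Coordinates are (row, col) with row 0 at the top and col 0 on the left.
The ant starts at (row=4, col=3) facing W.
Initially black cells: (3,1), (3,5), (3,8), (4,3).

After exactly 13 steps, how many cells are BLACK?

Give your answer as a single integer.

Answer: 11

Derivation:
Step 1: on BLACK (4,3): turn L to S, flip to white, move to (5,3). |black|=3
Step 2: on WHITE (5,3): turn R to W, flip to black, move to (5,2). |black|=4
Step 3: on WHITE (5,2): turn R to N, flip to black, move to (4,2). |black|=5
Step 4: on WHITE (4,2): turn R to E, flip to black, move to (4,3). |black|=6
Step 5: on WHITE (4,3): turn R to S, flip to black, move to (5,3). |black|=7
Step 6: on BLACK (5,3): turn L to E, flip to white, move to (5,4). |black|=6
Step 7: on WHITE (5,4): turn R to S, flip to black, move to (6,4). |black|=7
Step 8: on WHITE (6,4): turn R to W, flip to black, move to (6,3). |black|=8
Step 9: on WHITE (6,3): turn R to N, flip to black, move to (5,3). |black|=9
Step 10: on WHITE (5,3): turn R to E, flip to black, move to (5,4). |black|=10
Step 11: on BLACK (5,4): turn L to N, flip to white, move to (4,4). |black|=9
Step 12: on WHITE (4,4): turn R to E, flip to black, move to (4,5). |black|=10
Step 13: on WHITE (4,5): turn R to S, flip to black, move to (5,5). |black|=11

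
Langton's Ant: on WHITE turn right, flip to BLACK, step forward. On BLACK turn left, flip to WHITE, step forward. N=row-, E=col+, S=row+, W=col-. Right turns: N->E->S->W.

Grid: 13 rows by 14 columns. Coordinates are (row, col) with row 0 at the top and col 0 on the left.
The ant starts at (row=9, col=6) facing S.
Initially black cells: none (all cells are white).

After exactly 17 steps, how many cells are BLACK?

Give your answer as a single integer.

Step 1: on WHITE (9,6): turn R to W, flip to black, move to (9,5). |black|=1
Step 2: on WHITE (9,5): turn R to N, flip to black, move to (8,5). |black|=2
Step 3: on WHITE (8,5): turn R to E, flip to black, move to (8,6). |black|=3
Step 4: on WHITE (8,6): turn R to S, flip to black, move to (9,6). |black|=4
Step 5: on BLACK (9,6): turn L to E, flip to white, move to (9,7). |black|=3
Step 6: on WHITE (9,7): turn R to S, flip to black, move to (10,7). |black|=4
Step 7: on WHITE (10,7): turn R to W, flip to black, move to (10,6). |black|=5
Step 8: on WHITE (10,6): turn R to N, flip to black, move to (9,6). |black|=6
Step 9: on WHITE (9,6): turn R to E, flip to black, move to (9,7). |black|=7
Step 10: on BLACK (9,7): turn L to N, flip to white, move to (8,7). |black|=6
Step 11: on WHITE (8,7): turn R to E, flip to black, move to (8,8). |black|=7
Step 12: on WHITE (8,8): turn R to S, flip to black, move to (9,8). |black|=8
Step 13: on WHITE (9,8): turn R to W, flip to black, move to (9,7). |black|=9
Step 14: on WHITE (9,7): turn R to N, flip to black, move to (8,7). |black|=10
Step 15: on BLACK (8,7): turn L to W, flip to white, move to (8,6). |black|=9
Step 16: on BLACK (8,6): turn L to S, flip to white, move to (9,6). |black|=8
Step 17: on BLACK (9,6): turn L to E, flip to white, move to (9,7). |black|=7

Answer: 7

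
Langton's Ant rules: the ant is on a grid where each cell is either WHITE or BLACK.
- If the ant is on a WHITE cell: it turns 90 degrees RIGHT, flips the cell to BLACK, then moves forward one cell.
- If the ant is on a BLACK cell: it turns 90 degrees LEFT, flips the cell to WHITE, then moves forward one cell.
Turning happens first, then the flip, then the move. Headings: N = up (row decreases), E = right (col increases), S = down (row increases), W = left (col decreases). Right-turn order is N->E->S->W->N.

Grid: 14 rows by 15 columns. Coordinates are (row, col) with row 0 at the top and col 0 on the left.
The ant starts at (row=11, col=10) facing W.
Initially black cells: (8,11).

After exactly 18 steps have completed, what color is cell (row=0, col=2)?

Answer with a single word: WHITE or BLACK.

Step 1: on WHITE (11,10): turn R to N, flip to black, move to (10,10). |black|=2
Step 2: on WHITE (10,10): turn R to E, flip to black, move to (10,11). |black|=3
Step 3: on WHITE (10,11): turn R to S, flip to black, move to (11,11). |black|=4
Step 4: on WHITE (11,11): turn R to W, flip to black, move to (11,10). |black|=5
Step 5: on BLACK (11,10): turn L to S, flip to white, move to (12,10). |black|=4
Step 6: on WHITE (12,10): turn R to W, flip to black, move to (12,9). |black|=5
Step 7: on WHITE (12,9): turn R to N, flip to black, move to (11,9). |black|=6
Step 8: on WHITE (11,9): turn R to E, flip to black, move to (11,10). |black|=7
Step 9: on WHITE (11,10): turn R to S, flip to black, move to (12,10). |black|=8
Step 10: on BLACK (12,10): turn L to E, flip to white, move to (12,11). |black|=7
Step 11: on WHITE (12,11): turn R to S, flip to black, move to (13,11). |black|=8
Step 12: on WHITE (13,11): turn R to W, flip to black, move to (13,10). |black|=9
Step 13: on WHITE (13,10): turn R to N, flip to black, move to (12,10). |black|=10
Step 14: on WHITE (12,10): turn R to E, flip to black, move to (12,11). |black|=11
Step 15: on BLACK (12,11): turn L to N, flip to white, move to (11,11). |black|=10
Step 16: on BLACK (11,11): turn L to W, flip to white, move to (11,10). |black|=9
Step 17: on BLACK (11,10): turn L to S, flip to white, move to (12,10). |black|=8
Step 18: on BLACK (12,10): turn L to E, flip to white, move to (12,11). |black|=7

Answer: WHITE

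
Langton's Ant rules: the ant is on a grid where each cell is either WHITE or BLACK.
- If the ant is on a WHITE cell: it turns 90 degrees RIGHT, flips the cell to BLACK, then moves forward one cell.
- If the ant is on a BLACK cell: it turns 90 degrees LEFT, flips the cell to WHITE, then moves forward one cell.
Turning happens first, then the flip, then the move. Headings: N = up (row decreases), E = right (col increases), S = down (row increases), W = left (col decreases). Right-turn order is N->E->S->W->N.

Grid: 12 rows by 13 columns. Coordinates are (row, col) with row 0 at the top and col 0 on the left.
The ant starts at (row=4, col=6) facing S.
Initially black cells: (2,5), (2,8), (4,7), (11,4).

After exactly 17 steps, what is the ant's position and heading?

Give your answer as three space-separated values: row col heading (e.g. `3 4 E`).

Answer: 4 5 E

Derivation:
Step 1: on WHITE (4,6): turn R to W, flip to black, move to (4,5). |black|=5
Step 2: on WHITE (4,5): turn R to N, flip to black, move to (3,5). |black|=6
Step 3: on WHITE (3,5): turn R to E, flip to black, move to (3,6). |black|=7
Step 4: on WHITE (3,6): turn R to S, flip to black, move to (4,6). |black|=8
Step 5: on BLACK (4,6): turn L to E, flip to white, move to (4,7). |black|=7
Step 6: on BLACK (4,7): turn L to N, flip to white, move to (3,7). |black|=6
Step 7: on WHITE (3,7): turn R to E, flip to black, move to (3,8). |black|=7
Step 8: on WHITE (3,8): turn R to S, flip to black, move to (4,8). |black|=8
Step 9: on WHITE (4,8): turn R to W, flip to black, move to (4,7). |black|=9
Step 10: on WHITE (4,7): turn R to N, flip to black, move to (3,7). |black|=10
Step 11: on BLACK (3,7): turn L to W, flip to white, move to (3,6). |black|=9
Step 12: on BLACK (3,6): turn L to S, flip to white, move to (4,6). |black|=8
Step 13: on WHITE (4,6): turn R to W, flip to black, move to (4,5). |black|=9
Step 14: on BLACK (4,5): turn L to S, flip to white, move to (5,5). |black|=8
Step 15: on WHITE (5,5): turn R to W, flip to black, move to (5,4). |black|=9
Step 16: on WHITE (5,4): turn R to N, flip to black, move to (4,4). |black|=10
Step 17: on WHITE (4,4): turn R to E, flip to black, move to (4,5). |black|=11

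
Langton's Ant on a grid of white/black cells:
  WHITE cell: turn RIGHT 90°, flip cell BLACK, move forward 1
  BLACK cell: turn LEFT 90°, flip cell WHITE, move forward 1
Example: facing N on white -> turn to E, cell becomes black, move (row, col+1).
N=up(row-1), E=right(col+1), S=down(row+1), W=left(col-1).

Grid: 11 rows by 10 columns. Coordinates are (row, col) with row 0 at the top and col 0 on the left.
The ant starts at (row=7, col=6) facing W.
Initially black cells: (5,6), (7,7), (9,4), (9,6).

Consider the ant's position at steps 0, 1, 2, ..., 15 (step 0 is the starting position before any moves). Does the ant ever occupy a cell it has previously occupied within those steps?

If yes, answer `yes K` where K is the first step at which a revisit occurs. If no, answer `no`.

Step 1: on WHITE (7,6): turn R to N, flip to black, move to (6,6). |black|=5 — new cell
Step 2: on WHITE (6,6): turn R to E, flip to black, move to (6,7). |black|=6 — new cell
Step 3: on WHITE (6,7): turn R to S, flip to black, move to (7,7). |black|=7 — new cell
Step 4: on BLACK (7,7): turn L to E, flip to white, move to (7,8). |black|=6 — new cell
Step 5: on WHITE (7,8): turn R to S, flip to black, move to (8,8). |black|=7 — new cell
Step 6: on WHITE (8,8): turn R to W, flip to black, move to (8,7). |black|=8 — new cell
Step 7: on WHITE (8,7): turn R to N, flip to black, move to (7,7). |black|=9 — REVISIT

Answer: yes 7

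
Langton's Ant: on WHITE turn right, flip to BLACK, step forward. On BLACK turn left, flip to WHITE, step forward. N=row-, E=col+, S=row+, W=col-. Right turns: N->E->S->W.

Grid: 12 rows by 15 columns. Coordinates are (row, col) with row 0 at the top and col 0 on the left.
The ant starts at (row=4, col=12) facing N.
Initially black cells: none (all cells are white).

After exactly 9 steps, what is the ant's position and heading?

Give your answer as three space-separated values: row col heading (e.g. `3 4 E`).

Step 1: on WHITE (4,12): turn R to E, flip to black, move to (4,13). |black|=1
Step 2: on WHITE (4,13): turn R to S, flip to black, move to (5,13). |black|=2
Step 3: on WHITE (5,13): turn R to W, flip to black, move to (5,12). |black|=3
Step 4: on WHITE (5,12): turn R to N, flip to black, move to (4,12). |black|=4
Step 5: on BLACK (4,12): turn L to W, flip to white, move to (4,11). |black|=3
Step 6: on WHITE (4,11): turn R to N, flip to black, move to (3,11). |black|=4
Step 7: on WHITE (3,11): turn R to E, flip to black, move to (3,12). |black|=5
Step 8: on WHITE (3,12): turn R to S, flip to black, move to (4,12). |black|=6
Step 9: on WHITE (4,12): turn R to W, flip to black, move to (4,11). |black|=7

Answer: 4 11 W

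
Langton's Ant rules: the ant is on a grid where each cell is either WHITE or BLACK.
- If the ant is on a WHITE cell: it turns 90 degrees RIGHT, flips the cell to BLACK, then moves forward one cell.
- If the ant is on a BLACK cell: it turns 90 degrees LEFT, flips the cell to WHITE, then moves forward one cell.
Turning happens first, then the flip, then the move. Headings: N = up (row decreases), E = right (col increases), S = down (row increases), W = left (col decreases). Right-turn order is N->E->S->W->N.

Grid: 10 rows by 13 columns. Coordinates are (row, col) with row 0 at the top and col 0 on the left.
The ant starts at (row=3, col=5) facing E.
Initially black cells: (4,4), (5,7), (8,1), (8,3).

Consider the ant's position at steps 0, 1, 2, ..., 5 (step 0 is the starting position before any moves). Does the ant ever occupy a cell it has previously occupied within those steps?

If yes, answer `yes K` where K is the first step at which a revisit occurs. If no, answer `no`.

Answer: no

Derivation:
Step 1: on WHITE (3,5): turn R to S, flip to black, move to (4,5). |black|=5 — new cell
Step 2: on WHITE (4,5): turn R to W, flip to black, move to (4,4). |black|=6 — new cell
Step 3: on BLACK (4,4): turn L to S, flip to white, move to (5,4). |black|=5 — new cell
Step 4: on WHITE (5,4): turn R to W, flip to black, move to (5,3). |black|=6 — new cell
Step 5: on WHITE (5,3): turn R to N, flip to black, move to (4,3). |black|=7 — new cell
No revisit within 5 steps.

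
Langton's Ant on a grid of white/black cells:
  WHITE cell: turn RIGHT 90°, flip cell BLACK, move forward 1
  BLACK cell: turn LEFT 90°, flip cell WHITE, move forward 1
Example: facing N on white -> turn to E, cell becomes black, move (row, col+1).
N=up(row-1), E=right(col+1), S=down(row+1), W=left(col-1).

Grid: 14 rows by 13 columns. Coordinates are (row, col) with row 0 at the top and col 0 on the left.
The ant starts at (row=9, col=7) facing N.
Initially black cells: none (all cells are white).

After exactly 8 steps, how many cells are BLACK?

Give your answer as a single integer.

Answer: 6

Derivation:
Step 1: on WHITE (9,7): turn R to E, flip to black, move to (9,8). |black|=1
Step 2: on WHITE (9,8): turn R to S, flip to black, move to (10,8). |black|=2
Step 3: on WHITE (10,8): turn R to W, flip to black, move to (10,7). |black|=3
Step 4: on WHITE (10,7): turn R to N, flip to black, move to (9,7). |black|=4
Step 5: on BLACK (9,7): turn L to W, flip to white, move to (9,6). |black|=3
Step 6: on WHITE (9,6): turn R to N, flip to black, move to (8,6). |black|=4
Step 7: on WHITE (8,6): turn R to E, flip to black, move to (8,7). |black|=5
Step 8: on WHITE (8,7): turn R to S, flip to black, move to (9,7). |black|=6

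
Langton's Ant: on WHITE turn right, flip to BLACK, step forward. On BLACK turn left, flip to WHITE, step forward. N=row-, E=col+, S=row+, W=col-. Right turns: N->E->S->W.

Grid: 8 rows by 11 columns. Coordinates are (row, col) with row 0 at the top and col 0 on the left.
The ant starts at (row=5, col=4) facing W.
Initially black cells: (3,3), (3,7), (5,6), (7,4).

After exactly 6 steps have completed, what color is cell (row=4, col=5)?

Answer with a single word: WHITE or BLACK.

Step 1: on WHITE (5,4): turn R to N, flip to black, move to (4,4). |black|=5
Step 2: on WHITE (4,4): turn R to E, flip to black, move to (4,5). |black|=6
Step 3: on WHITE (4,5): turn R to S, flip to black, move to (5,5). |black|=7
Step 4: on WHITE (5,5): turn R to W, flip to black, move to (5,4). |black|=8
Step 5: on BLACK (5,4): turn L to S, flip to white, move to (6,4). |black|=7
Step 6: on WHITE (6,4): turn R to W, flip to black, move to (6,3). |black|=8

Answer: BLACK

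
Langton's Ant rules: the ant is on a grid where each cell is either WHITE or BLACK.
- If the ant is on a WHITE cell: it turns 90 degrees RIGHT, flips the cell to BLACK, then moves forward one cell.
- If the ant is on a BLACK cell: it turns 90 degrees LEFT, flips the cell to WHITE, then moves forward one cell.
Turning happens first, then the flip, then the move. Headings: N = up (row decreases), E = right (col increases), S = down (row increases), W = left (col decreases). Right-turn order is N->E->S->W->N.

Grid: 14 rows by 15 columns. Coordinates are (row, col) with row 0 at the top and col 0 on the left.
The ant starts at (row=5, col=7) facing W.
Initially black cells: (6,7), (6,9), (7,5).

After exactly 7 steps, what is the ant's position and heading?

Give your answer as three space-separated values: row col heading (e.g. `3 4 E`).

Answer: 7 8 S

Derivation:
Step 1: on WHITE (5,7): turn R to N, flip to black, move to (4,7). |black|=4
Step 2: on WHITE (4,7): turn R to E, flip to black, move to (4,8). |black|=5
Step 3: on WHITE (4,8): turn R to S, flip to black, move to (5,8). |black|=6
Step 4: on WHITE (5,8): turn R to W, flip to black, move to (5,7). |black|=7
Step 5: on BLACK (5,7): turn L to S, flip to white, move to (6,7). |black|=6
Step 6: on BLACK (6,7): turn L to E, flip to white, move to (6,8). |black|=5
Step 7: on WHITE (6,8): turn R to S, flip to black, move to (7,8). |black|=6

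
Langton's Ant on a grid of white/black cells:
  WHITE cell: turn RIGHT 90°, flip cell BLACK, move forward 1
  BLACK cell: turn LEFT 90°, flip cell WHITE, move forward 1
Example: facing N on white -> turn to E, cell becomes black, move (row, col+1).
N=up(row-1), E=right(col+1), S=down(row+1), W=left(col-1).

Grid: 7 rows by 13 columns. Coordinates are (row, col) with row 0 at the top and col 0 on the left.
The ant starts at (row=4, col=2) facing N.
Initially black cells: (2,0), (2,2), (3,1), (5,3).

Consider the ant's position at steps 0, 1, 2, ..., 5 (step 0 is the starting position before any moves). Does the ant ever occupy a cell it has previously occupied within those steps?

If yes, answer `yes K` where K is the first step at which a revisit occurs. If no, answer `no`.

Step 1: on WHITE (4,2): turn R to E, flip to black, move to (4,3). |black|=5 — new cell
Step 2: on WHITE (4,3): turn R to S, flip to black, move to (5,3). |black|=6 — new cell
Step 3: on BLACK (5,3): turn L to E, flip to white, move to (5,4). |black|=5 — new cell
Step 4: on WHITE (5,4): turn R to S, flip to black, move to (6,4). |black|=6 — new cell
Step 5: on WHITE (6,4): turn R to W, flip to black, move to (6,3). |black|=7 — new cell
No revisit within 5 steps.

Answer: no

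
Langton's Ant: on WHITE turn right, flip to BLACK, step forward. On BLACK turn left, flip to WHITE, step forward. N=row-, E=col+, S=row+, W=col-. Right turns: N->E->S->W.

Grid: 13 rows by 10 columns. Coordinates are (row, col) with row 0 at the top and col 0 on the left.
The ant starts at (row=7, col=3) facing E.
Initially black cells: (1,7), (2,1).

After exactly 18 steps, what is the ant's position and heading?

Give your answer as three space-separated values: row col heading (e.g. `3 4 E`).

Step 1: on WHITE (7,3): turn R to S, flip to black, move to (8,3). |black|=3
Step 2: on WHITE (8,3): turn R to W, flip to black, move to (8,2). |black|=4
Step 3: on WHITE (8,2): turn R to N, flip to black, move to (7,2). |black|=5
Step 4: on WHITE (7,2): turn R to E, flip to black, move to (7,3). |black|=6
Step 5: on BLACK (7,3): turn L to N, flip to white, move to (6,3). |black|=5
Step 6: on WHITE (6,3): turn R to E, flip to black, move to (6,4). |black|=6
Step 7: on WHITE (6,4): turn R to S, flip to black, move to (7,4). |black|=7
Step 8: on WHITE (7,4): turn R to W, flip to black, move to (7,3). |black|=8
Step 9: on WHITE (7,3): turn R to N, flip to black, move to (6,3). |black|=9
Step 10: on BLACK (6,3): turn L to W, flip to white, move to (6,2). |black|=8
Step 11: on WHITE (6,2): turn R to N, flip to black, move to (5,2). |black|=9
Step 12: on WHITE (5,2): turn R to E, flip to black, move to (5,3). |black|=10
Step 13: on WHITE (5,3): turn R to S, flip to black, move to (6,3). |black|=11
Step 14: on WHITE (6,3): turn R to W, flip to black, move to (6,2). |black|=12
Step 15: on BLACK (6,2): turn L to S, flip to white, move to (7,2). |black|=11
Step 16: on BLACK (7,2): turn L to E, flip to white, move to (7,3). |black|=10
Step 17: on BLACK (7,3): turn L to N, flip to white, move to (6,3). |black|=9
Step 18: on BLACK (6,3): turn L to W, flip to white, move to (6,2). |black|=8

Answer: 6 2 W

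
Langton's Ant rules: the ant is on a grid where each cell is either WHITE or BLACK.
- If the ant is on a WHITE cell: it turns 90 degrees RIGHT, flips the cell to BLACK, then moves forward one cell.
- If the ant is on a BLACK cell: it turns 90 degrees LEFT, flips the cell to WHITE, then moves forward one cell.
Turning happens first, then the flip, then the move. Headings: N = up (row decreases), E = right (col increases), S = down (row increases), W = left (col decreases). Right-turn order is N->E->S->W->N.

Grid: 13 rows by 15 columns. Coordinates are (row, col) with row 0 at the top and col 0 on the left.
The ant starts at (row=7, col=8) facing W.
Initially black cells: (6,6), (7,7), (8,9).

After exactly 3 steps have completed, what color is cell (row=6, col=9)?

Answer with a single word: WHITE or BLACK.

Step 1: on WHITE (7,8): turn R to N, flip to black, move to (6,8). |black|=4
Step 2: on WHITE (6,8): turn R to E, flip to black, move to (6,9). |black|=5
Step 3: on WHITE (6,9): turn R to S, flip to black, move to (7,9). |black|=6

Answer: BLACK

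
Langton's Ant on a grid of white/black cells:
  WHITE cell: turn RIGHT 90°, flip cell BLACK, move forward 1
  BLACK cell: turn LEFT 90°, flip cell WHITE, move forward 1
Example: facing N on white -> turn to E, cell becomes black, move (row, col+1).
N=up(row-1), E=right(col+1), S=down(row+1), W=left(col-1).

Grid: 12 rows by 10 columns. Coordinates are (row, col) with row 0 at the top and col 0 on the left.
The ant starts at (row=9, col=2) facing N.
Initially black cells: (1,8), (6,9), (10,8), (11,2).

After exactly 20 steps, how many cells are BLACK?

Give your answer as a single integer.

Step 1: on WHITE (9,2): turn R to E, flip to black, move to (9,3). |black|=5
Step 2: on WHITE (9,3): turn R to S, flip to black, move to (10,3). |black|=6
Step 3: on WHITE (10,3): turn R to W, flip to black, move to (10,2). |black|=7
Step 4: on WHITE (10,2): turn R to N, flip to black, move to (9,2). |black|=8
Step 5: on BLACK (9,2): turn L to W, flip to white, move to (9,1). |black|=7
Step 6: on WHITE (9,1): turn R to N, flip to black, move to (8,1). |black|=8
Step 7: on WHITE (8,1): turn R to E, flip to black, move to (8,2). |black|=9
Step 8: on WHITE (8,2): turn R to S, flip to black, move to (9,2). |black|=10
Step 9: on WHITE (9,2): turn R to W, flip to black, move to (9,1). |black|=11
Step 10: on BLACK (9,1): turn L to S, flip to white, move to (10,1). |black|=10
Step 11: on WHITE (10,1): turn R to W, flip to black, move to (10,0). |black|=11
Step 12: on WHITE (10,0): turn R to N, flip to black, move to (9,0). |black|=12
Step 13: on WHITE (9,0): turn R to E, flip to black, move to (9,1). |black|=13
Step 14: on WHITE (9,1): turn R to S, flip to black, move to (10,1). |black|=14
Step 15: on BLACK (10,1): turn L to E, flip to white, move to (10,2). |black|=13
Step 16: on BLACK (10,2): turn L to N, flip to white, move to (9,2). |black|=12
Step 17: on BLACK (9,2): turn L to W, flip to white, move to (9,1). |black|=11
Step 18: on BLACK (9,1): turn L to S, flip to white, move to (10,1). |black|=10
Step 19: on WHITE (10,1): turn R to W, flip to black, move to (10,0). |black|=11
Step 20: on BLACK (10,0): turn L to S, flip to white, move to (11,0). |black|=10

Answer: 10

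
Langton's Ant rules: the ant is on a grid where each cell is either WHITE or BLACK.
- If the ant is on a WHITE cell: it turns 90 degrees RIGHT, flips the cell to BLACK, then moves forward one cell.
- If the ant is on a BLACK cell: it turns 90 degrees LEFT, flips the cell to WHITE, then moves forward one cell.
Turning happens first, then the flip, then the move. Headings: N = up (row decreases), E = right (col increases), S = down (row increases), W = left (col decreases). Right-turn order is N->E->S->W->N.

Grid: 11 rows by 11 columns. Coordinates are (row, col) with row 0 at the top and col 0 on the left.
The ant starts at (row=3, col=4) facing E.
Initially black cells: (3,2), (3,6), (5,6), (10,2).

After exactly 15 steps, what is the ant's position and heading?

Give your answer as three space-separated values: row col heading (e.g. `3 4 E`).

Answer: 3 3 S

Derivation:
Step 1: on WHITE (3,4): turn R to S, flip to black, move to (4,4). |black|=5
Step 2: on WHITE (4,4): turn R to W, flip to black, move to (4,3). |black|=6
Step 3: on WHITE (4,3): turn R to N, flip to black, move to (3,3). |black|=7
Step 4: on WHITE (3,3): turn R to E, flip to black, move to (3,4). |black|=8
Step 5: on BLACK (3,4): turn L to N, flip to white, move to (2,4). |black|=7
Step 6: on WHITE (2,4): turn R to E, flip to black, move to (2,5). |black|=8
Step 7: on WHITE (2,5): turn R to S, flip to black, move to (3,5). |black|=9
Step 8: on WHITE (3,5): turn R to W, flip to black, move to (3,4). |black|=10
Step 9: on WHITE (3,4): turn R to N, flip to black, move to (2,4). |black|=11
Step 10: on BLACK (2,4): turn L to W, flip to white, move to (2,3). |black|=10
Step 11: on WHITE (2,3): turn R to N, flip to black, move to (1,3). |black|=11
Step 12: on WHITE (1,3): turn R to E, flip to black, move to (1,4). |black|=12
Step 13: on WHITE (1,4): turn R to S, flip to black, move to (2,4). |black|=13
Step 14: on WHITE (2,4): turn R to W, flip to black, move to (2,3). |black|=14
Step 15: on BLACK (2,3): turn L to S, flip to white, move to (3,3). |black|=13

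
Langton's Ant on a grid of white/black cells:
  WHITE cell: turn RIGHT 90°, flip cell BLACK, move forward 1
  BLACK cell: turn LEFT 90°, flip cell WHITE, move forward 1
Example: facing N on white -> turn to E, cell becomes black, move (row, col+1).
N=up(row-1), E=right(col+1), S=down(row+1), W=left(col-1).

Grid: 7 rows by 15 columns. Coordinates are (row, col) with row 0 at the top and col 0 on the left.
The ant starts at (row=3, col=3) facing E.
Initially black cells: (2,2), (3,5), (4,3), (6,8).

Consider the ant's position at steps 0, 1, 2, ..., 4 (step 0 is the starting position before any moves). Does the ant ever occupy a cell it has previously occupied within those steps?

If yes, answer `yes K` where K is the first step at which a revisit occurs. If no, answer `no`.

Step 1: on WHITE (3,3): turn R to S, flip to black, move to (4,3). |black|=5 — new cell
Step 2: on BLACK (4,3): turn L to E, flip to white, move to (4,4). |black|=4 — new cell
Step 3: on WHITE (4,4): turn R to S, flip to black, move to (5,4). |black|=5 — new cell
Step 4: on WHITE (5,4): turn R to W, flip to black, move to (5,3). |black|=6 — new cell
No revisit within 4 steps.

Answer: no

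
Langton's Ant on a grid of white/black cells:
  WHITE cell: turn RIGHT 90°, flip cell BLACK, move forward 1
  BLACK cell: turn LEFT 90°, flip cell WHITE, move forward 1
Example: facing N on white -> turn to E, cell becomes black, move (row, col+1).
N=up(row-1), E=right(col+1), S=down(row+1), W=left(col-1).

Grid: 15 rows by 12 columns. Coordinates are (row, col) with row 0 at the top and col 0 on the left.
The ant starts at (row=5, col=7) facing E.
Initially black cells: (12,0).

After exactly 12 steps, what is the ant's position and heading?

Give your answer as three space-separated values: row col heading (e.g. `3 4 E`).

Step 1: on WHITE (5,7): turn R to S, flip to black, move to (6,7). |black|=2
Step 2: on WHITE (6,7): turn R to W, flip to black, move to (6,6). |black|=3
Step 3: on WHITE (6,6): turn R to N, flip to black, move to (5,6). |black|=4
Step 4: on WHITE (5,6): turn R to E, flip to black, move to (5,7). |black|=5
Step 5: on BLACK (5,7): turn L to N, flip to white, move to (4,7). |black|=4
Step 6: on WHITE (4,7): turn R to E, flip to black, move to (4,8). |black|=5
Step 7: on WHITE (4,8): turn R to S, flip to black, move to (5,8). |black|=6
Step 8: on WHITE (5,8): turn R to W, flip to black, move to (5,7). |black|=7
Step 9: on WHITE (5,7): turn R to N, flip to black, move to (4,7). |black|=8
Step 10: on BLACK (4,7): turn L to W, flip to white, move to (4,6). |black|=7
Step 11: on WHITE (4,6): turn R to N, flip to black, move to (3,6). |black|=8
Step 12: on WHITE (3,6): turn R to E, flip to black, move to (3,7). |black|=9

Answer: 3 7 E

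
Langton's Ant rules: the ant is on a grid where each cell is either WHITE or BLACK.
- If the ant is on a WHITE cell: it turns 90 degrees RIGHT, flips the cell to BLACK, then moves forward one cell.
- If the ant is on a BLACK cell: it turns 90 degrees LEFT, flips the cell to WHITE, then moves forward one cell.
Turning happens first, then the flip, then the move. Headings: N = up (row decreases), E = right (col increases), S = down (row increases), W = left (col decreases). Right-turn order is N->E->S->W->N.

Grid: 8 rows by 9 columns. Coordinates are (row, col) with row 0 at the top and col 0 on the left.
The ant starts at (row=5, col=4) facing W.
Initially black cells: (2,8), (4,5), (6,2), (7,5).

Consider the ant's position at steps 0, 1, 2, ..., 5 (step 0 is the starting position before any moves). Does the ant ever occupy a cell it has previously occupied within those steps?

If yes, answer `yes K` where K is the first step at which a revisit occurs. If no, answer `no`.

Answer: no

Derivation:
Step 1: on WHITE (5,4): turn R to N, flip to black, move to (4,4). |black|=5 — new cell
Step 2: on WHITE (4,4): turn R to E, flip to black, move to (4,5). |black|=6 — new cell
Step 3: on BLACK (4,5): turn L to N, flip to white, move to (3,5). |black|=5 — new cell
Step 4: on WHITE (3,5): turn R to E, flip to black, move to (3,6). |black|=6 — new cell
Step 5: on WHITE (3,6): turn R to S, flip to black, move to (4,6). |black|=7 — new cell
No revisit within 5 steps.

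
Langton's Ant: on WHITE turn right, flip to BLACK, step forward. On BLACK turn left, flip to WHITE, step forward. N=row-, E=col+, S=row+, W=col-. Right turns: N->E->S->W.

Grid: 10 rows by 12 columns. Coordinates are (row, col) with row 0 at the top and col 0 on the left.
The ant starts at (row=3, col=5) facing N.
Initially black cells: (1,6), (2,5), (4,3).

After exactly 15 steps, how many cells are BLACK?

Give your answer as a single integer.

Answer: 10

Derivation:
Step 1: on WHITE (3,5): turn R to E, flip to black, move to (3,6). |black|=4
Step 2: on WHITE (3,6): turn R to S, flip to black, move to (4,6). |black|=5
Step 3: on WHITE (4,6): turn R to W, flip to black, move to (4,5). |black|=6
Step 4: on WHITE (4,5): turn R to N, flip to black, move to (3,5). |black|=7
Step 5: on BLACK (3,5): turn L to W, flip to white, move to (3,4). |black|=6
Step 6: on WHITE (3,4): turn R to N, flip to black, move to (2,4). |black|=7
Step 7: on WHITE (2,4): turn R to E, flip to black, move to (2,5). |black|=8
Step 8: on BLACK (2,5): turn L to N, flip to white, move to (1,5). |black|=7
Step 9: on WHITE (1,5): turn R to E, flip to black, move to (1,6). |black|=8
Step 10: on BLACK (1,6): turn L to N, flip to white, move to (0,6). |black|=7
Step 11: on WHITE (0,6): turn R to E, flip to black, move to (0,7). |black|=8
Step 12: on WHITE (0,7): turn R to S, flip to black, move to (1,7). |black|=9
Step 13: on WHITE (1,7): turn R to W, flip to black, move to (1,6). |black|=10
Step 14: on WHITE (1,6): turn R to N, flip to black, move to (0,6). |black|=11
Step 15: on BLACK (0,6): turn L to W, flip to white, move to (0,5). |black|=10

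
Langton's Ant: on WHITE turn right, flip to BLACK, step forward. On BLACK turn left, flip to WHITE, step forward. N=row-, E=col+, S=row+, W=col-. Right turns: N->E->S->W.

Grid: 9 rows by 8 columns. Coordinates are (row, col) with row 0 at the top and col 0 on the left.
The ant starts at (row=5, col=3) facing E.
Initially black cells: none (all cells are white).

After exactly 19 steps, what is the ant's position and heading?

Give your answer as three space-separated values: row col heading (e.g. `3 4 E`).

Answer: 3 2 N

Derivation:
Step 1: on WHITE (5,3): turn R to S, flip to black, move to (6,3). |black|=1
Step 2: on WHITE (6,3): turn R to W, flip to black, move to (6,2). |black|=2
Step 3: on WHITE (6,2): turn R to N, flip to black, move to (5,2). |black|=3
Step 4: on WHITE (5,2): turn R to E, flip to black, move to (5,3). |black|=4
Step 5: on BLACK (5,3): turn L to N, flip to white, move to (4,3). |black|=3
Step 6: on WHITE (4,3): turn R to E, flip to black, move to (4,4). |black|=4
Step 7: on WHITE (4,4): turn R to S, flip to black, move to (5,4). |black|=5
Step 8: on WHITE (5,4): turn R to W, flip to black, move to (5,3). |black|=6
Step 9: on WHITE (5,3): turn R to N, flip to black, move to (4,3). |black|=7
Step 10: on BLACK (4,3): turn L to W, flip to white, move to (4,2). |black|=6
Step 11: on WHITE (4,2): turn R to N, flip to black, move to (3,2). |black|=7
Step 12: on WHITE (3,2): turn R to E, flip to black, move to (3,3). |black|=8
Step 13: on WHITE (3,3): turn R to S, flip to black, move to (4,3). |black|=9
Step 14: on WHITE (4,3): turn R to W, flip to black, move to (4,2). |black|=10
Step 15: on BLACK (4,2): turn L to S, flip to white, move to (5,2). |black|=9
Step 16: on BLACK (5,2): turn L to E, flip to white, move to (5,3). |black|=8
Step 17: on BLACK (5,3): turn L to N, flip to white, move to (4,3). |black|=7
Step 18: on BLACK (4,3): turn L to W, flip to white, move to (4,2). |black|=6
Step 19: on WHITE (4,2): turn R to N, flip to black, move to (3,2). |black|=7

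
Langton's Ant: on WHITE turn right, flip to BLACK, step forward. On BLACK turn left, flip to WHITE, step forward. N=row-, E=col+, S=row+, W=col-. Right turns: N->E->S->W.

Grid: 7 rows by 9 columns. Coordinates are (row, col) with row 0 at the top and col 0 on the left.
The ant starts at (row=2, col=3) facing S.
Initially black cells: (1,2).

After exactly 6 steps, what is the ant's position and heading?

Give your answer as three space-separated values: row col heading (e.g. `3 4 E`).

Step 1: on WHITE (2,3): turn R to W, flip to black, move to (2,2). |black|=2
Step 2: on WHITE (2,2): turn R to N, flip to black, move to (1,2). |black|=3
Step 3: on BLACK (1,2): turn L to W, flip to white, move to (1,1). |black|=2
Step 4: on WHITE (1,1): turn R to N, flip to black, move to (0,1). |black|=3
Step 5: on WHITE (0,1): turn R to E, flip to black, move to (0,2). |black|=4
Step 6: on WHITE (0,2): turn R to S, flip to black, move to (1,2). |black|=5

Answer: 1 2 S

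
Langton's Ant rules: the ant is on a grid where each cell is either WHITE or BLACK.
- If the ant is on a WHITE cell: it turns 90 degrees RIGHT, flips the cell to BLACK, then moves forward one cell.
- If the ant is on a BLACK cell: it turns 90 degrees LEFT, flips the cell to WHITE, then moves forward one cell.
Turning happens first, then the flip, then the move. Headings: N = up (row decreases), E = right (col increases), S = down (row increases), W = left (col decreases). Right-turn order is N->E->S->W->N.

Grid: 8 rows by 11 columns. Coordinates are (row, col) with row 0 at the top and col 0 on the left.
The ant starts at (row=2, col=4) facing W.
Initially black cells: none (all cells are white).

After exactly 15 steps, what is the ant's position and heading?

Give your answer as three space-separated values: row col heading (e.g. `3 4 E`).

Answer: 2 5 N

Derivation:
Step 1: on WHITE (2,4): turn R to N, flip to black, move to (1,4). |black|=1
Step 2: on WHITE (1,4): turn R to E, flip to black, move to (1,5). |black|=2
Step 3: on WHITE (1,5): turn R to S, flip to black, move to (2,5). |black|=3
Step 4: on WHITE (2,5): turn R to W, flip to black, move to (2,4). |black|=4
Step 5: on BLACK (2,4): turn L to S, flip to white, move to (3,4). |black|=3
Step 6: on WHITE (3,4): turn R to W, flip to black, move to (3,3). |black|=4
Step 7: on WHITE (3,3): turn R to N, flip to black, move to (2,3). |black|=5
Step 8: on WHITE (2,3): turn R to E, flip to black, move to (2,4). |black|=6
Step 9: on WHITE (2,4): turn R to S, flip to black, move to (3,4). |black|=7
Step 10: on BLACK (3,4): turn L to E, flip to white, move to (3,5). |black|=6
Step 11: on WHITE (3,5): turn R to S, flip to black, move to (4,5). |black|=7
Step 12: on WHITE (4,5): turn R to W, flip to black, move to (4,4). |black|=8
Step 13: on WHITE (4,4): turn R to N, flip to black, move to (3,4). |black|=9
Step 14: on WHITE (3,4): turn R to E, flip to black, move to (3,5). |black|=10
Step 15: on BLACK (3,5): turn L to N, flip to white, move to (2,5). |black|=9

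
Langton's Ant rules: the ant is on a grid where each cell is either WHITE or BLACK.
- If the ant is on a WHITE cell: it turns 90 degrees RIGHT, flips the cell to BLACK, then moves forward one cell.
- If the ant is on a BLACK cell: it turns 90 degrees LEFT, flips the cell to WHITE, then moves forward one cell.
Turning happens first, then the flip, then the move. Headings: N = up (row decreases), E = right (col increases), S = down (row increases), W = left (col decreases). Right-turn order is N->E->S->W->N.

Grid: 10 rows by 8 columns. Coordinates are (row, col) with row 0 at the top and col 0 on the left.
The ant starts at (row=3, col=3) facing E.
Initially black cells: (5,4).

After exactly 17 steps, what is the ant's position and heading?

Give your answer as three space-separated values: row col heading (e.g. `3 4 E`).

Answer: 2 3 N

Derivation:
Step 1: on WHITE (3,3): turn R to S, flip to black, move to (4,3). |black|=2
Step 2: on WHITE (4,3): turn R to W, flip to black, move to (4,2). |black|=3
Step 3: on WHITE (4,2): turn R to N, flip to black, move to (3,2). |black|=4
Step 4: on WHITE (3,2): turn R to E, flip to black, move to (3,3). |black|=5
Step 5: on BLACK (3,3): turn L to N, flip to white, move to (2,3). |black|=4
Step 6: on WHITE (2,3): turn R to E, flip to black, move to (2,4). |black|=5
Step 7: on WHITE (2,4): turn R to S, flip to black, move to (3,4). |black|=6
Step 8: on WHITE (3,4): turn R to W, flip to black, move to (3,3). |black|=7
Step 9: on WHITE (3,3): turn R to N, flip to black, move to (2,3). |black|=8
Step 10: on BLACK (2,3): turn L to W, flip to white, move to (2,2). |black|=7
Step 11: on WHITE (2,2): turn R to N, flip to black, move to (1,2). |black|=8
Step 12: on WHITE (1,2): turn R to E, flip to black, move to (1,3). |black|=9
Step 13: on WHITE (1,3): turn R to S, flip to black, move to (2,3). |black|=10
Step 14: on WHITE (2,3): turn R to W, flip to black, move to (2,2). |black|=11
Step 15: on BLACK (2,2): turn L to S, flip to white, move to (3,2). |black|=10
Step 16: on BLACK (3,2): turn L to E, flip to white, move to (3,3). |black|=9
Step 17: on BLACK (3,3): turn L to N, flip to white, move to (2,3). |black|=8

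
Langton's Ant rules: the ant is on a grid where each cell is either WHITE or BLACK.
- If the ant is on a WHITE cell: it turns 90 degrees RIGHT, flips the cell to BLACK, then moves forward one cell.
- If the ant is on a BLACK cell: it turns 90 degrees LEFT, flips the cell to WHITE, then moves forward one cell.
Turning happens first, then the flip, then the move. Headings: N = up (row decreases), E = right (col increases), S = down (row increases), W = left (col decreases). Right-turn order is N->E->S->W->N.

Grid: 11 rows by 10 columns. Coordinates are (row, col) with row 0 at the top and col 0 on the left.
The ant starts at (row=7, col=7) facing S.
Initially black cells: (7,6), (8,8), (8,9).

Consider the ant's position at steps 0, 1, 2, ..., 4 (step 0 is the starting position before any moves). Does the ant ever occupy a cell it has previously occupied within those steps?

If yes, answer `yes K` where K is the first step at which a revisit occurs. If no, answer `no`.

Answer: no

Derivation:
Step 1: on WHITE (7,7): turn R to W, flip to black, move to (7,6). |black|=4 — new cell
Step 2: on BLACK (7,6): turn L to S, flip to white, move to (8,6). |black|=3 — new cell
Step 3: on WHITE (8,6): turn R to W, flip to black, move to (8,5). |black|=4 — new cell
Step 4: on WHITE (8,5): turn R to N, flip to black, move to (7,5). |black|=5 — new cell
No revisit within 4 steps.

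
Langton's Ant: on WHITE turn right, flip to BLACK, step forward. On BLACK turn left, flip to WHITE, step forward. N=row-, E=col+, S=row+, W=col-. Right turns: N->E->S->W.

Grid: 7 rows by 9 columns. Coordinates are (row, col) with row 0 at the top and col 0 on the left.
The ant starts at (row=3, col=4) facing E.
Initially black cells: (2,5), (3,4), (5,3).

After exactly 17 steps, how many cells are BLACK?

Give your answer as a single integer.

Step 1: on BLACK (3,4): turn L to N, flip to white, move to (2,4). |black|=2
Step 2: on WHITE (2,4): turn R to E, flip to black, move to (2,5). |black|=3
Step 3: on BLACK (2,5): turn L to N, flip to white, move to (1,5). |black|=2
Step 4: on WHITE (1,5): turn R to E, flip to black, move to (1,6). |black|=3
Step 5: on WHITE (1,6): turn R to S, flip to black, move to (2,6). |black|=4
Step 6: on WHITE (2,6): turn R to W, flip to black, move to (2,5). |black|=5
Step 7: on WHITE (2,5): turn R to N, flip to black, move to (1,5). |black|=6
Step 8: on BLACK (1,5): turn L to W, flip to white, move to (1,4). |black|=5
Step 9: on WHITE (1,4): turn R to N, flip to black, move to (0,4). |black|=6
Step 10: on WHITE (0,4): turn R to E, flip to black, move to (0,5). |black|=7
Step 11: on WHITE (0,5): turn R to S, flip to black, move to (1,5). |black|=8
Step 12: on WHITE (1,5): turn R to W, flip to black, move to (1,4). |black|=9
Step 13: on BLACK (1,4): turn L to S, flip to white, move to (2,4). |black|=8
Step 14: on BLACK (2,4): turn L to E, flip to white, move to (2,5). |black|=7
Step 15: on BLACK (2,5): turn L to N, flip to white, move to (1,5). |black|=6
Step 16: on BLACK (1,5): turn L to W, flip to white, move to (1,4). |black|=5
Step 17: on WHITE (1,4): turn R to N, flip to black, move to (0,4). |black|=6

Answer: 6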